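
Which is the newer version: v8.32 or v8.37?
v8.37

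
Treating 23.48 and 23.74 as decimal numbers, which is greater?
23.74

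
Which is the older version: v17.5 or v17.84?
v17.5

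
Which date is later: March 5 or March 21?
March 21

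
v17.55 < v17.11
False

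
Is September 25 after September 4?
Yes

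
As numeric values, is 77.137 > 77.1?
True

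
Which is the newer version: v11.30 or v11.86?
v11.86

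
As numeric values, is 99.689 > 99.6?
True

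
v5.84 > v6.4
False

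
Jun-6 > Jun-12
False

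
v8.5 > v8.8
False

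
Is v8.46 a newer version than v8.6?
Yes. Version numbers are compared segment by segment as integers, not as decimals: minor version 46 > 6, so v8.46 > v8.6 (even though the decimal 8.46 < 8.6).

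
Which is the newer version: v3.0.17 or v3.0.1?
v3.0.17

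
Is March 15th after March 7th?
Yes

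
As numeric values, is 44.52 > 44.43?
True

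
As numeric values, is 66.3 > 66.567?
False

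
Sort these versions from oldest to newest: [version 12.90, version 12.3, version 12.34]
[version 12.3, version 12.34, version 12.90]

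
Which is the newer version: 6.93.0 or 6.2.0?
6.93.0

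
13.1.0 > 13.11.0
False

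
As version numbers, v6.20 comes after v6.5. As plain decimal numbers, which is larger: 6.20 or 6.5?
6.5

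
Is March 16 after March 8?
Yes. Day 16 comes after day 8 in March — this is a date comparison, not a decimal one (the decimal 3.16 would be smaller than 3.8).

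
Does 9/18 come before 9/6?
No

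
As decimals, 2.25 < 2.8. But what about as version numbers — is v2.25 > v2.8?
True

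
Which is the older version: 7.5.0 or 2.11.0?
2.11.0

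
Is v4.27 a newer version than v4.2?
Yes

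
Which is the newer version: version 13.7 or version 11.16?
version 13.7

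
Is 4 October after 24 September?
Yes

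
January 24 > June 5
False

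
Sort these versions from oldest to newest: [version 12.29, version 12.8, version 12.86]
[version 12.8, version 12.29, version 12.86]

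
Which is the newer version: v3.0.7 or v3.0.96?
v3.0.96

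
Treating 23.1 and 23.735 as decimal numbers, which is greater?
23.735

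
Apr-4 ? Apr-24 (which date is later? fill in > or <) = <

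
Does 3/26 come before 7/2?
Yes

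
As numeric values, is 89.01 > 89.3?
False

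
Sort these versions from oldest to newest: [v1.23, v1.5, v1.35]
[v1.5, v1.23, v1.35]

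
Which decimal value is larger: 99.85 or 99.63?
99.85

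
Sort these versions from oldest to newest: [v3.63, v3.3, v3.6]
[v3.3, v3.6, v3.63]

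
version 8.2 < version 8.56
True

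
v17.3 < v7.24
False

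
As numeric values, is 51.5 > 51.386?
True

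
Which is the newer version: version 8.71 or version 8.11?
version 8.71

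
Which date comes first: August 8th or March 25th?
March 25th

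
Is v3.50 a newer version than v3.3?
Yes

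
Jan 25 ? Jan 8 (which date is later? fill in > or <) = >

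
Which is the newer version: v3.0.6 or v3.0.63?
v3.0.63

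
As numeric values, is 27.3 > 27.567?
False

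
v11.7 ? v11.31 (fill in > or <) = <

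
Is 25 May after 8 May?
Yes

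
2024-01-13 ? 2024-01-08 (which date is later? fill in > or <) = >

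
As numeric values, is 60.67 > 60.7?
False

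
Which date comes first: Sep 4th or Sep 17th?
Sep 4th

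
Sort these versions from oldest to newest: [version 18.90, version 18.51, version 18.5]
[version 18.5, version 18.51, version 18.90]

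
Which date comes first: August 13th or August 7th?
August 7th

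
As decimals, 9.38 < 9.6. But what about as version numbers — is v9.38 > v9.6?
True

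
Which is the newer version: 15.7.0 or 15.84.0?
15.84.0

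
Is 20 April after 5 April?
Yes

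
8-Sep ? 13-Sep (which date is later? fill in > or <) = <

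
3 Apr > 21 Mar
True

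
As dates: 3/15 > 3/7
True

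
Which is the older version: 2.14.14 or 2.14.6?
2.14.6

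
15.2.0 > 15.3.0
False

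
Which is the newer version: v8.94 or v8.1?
v8.94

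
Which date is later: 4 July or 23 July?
23 July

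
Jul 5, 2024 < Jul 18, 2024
True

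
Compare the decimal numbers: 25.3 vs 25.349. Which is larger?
25.349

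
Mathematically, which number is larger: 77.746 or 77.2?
77.746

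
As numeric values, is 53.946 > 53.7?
True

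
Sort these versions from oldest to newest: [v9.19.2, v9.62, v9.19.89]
[v9.19.2, v9.19.89, v9.62]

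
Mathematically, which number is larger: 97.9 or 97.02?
97.9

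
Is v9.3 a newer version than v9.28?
No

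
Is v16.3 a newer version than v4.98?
Yes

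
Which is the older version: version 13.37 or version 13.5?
version 13.5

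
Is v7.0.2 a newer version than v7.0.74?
No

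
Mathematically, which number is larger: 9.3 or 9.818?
9.818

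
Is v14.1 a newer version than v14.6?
No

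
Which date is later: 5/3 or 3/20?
5/3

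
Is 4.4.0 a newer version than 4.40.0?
No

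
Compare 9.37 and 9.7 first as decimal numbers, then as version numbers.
As decimals: 9.37 < 9.7. As versions: v9.37 > v9.7 (minor version 37 > 7).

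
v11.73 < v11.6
False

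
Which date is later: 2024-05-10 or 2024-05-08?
2024-05-10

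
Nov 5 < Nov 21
True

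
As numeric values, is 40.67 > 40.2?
True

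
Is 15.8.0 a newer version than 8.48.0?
Yes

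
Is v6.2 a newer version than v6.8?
No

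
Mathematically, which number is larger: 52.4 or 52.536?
52.536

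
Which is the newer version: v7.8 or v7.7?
v7.8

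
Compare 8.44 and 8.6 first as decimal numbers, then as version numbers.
As decimals: 8.44 < 8.6. As versions: v8.44 > v8.6 (minor version 44 > 6).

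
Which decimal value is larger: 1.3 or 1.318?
1.318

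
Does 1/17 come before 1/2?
No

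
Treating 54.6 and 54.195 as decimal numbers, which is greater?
54.6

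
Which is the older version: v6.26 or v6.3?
v6.3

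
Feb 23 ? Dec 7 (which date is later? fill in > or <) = <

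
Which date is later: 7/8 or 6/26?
7/8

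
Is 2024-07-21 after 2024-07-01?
Yes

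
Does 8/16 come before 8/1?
No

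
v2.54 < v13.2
True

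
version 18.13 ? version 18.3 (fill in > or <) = >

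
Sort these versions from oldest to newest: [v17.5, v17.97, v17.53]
[v17.5, v17.53, v17.97]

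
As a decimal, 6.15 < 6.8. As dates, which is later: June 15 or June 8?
June 15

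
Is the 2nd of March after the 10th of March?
No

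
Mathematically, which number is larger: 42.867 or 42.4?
42.867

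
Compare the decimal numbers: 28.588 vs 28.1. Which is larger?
28.588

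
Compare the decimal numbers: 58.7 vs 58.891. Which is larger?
58.891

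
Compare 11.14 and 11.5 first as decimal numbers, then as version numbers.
As decimals: 11.14 < 11.5. As versions: v11.14 > v11.5 (minor version 14 > 5).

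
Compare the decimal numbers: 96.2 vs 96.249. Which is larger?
96.249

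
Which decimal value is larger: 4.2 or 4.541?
4.541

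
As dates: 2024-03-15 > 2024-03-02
True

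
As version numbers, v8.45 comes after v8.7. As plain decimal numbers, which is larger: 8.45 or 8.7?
8.7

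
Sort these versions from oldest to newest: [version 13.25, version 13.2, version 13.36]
[version 13.2, version 13.25, version 13.36]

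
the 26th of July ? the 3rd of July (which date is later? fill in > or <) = >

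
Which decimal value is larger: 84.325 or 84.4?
84.4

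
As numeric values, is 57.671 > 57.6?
True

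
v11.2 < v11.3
True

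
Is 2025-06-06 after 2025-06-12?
No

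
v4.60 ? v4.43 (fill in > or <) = >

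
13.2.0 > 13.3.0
False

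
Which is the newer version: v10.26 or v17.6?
v17.6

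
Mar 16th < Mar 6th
False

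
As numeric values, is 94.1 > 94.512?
False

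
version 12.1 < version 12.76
True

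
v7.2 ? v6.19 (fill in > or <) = >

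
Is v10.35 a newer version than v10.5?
Yes. Version numbers are compared segment by segment as integers, not as decimals: minor version 35 > 5, so v10.35 > v10.5 (even though the decimal 10.35 < 10.5).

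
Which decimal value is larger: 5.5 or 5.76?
5.76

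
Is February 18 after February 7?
Yes. Day 18 comes after day 7 in February — this is a date comparison, not a decimal one (the decimal 2.18 would be smaller than 2.7).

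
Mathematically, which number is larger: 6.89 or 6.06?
6.89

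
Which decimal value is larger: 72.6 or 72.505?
72.6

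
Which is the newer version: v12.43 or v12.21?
v12.43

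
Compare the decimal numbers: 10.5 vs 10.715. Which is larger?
10.715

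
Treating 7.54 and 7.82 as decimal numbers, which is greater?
7.82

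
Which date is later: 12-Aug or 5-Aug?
12-Aug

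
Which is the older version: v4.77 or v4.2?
v4.2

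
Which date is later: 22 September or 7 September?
22 September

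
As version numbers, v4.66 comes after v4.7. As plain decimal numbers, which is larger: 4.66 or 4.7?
4.7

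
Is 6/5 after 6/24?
No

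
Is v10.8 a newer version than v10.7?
Yes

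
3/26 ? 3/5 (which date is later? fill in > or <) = >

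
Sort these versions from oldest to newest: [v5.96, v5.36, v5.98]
[v5.36, v5.96, v5.98]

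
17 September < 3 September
False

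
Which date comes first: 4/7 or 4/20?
4/7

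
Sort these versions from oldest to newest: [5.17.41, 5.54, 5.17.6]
[5.17.6, 5.17.41, 5.54]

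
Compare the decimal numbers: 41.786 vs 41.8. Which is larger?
41.8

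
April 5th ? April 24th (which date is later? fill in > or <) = <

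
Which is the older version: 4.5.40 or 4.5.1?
4.5.1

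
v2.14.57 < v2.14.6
False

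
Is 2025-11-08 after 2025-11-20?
No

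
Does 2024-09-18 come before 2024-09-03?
No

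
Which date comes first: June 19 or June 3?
June 3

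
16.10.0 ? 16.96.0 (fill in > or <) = <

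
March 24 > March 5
True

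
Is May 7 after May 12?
No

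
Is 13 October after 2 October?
Yes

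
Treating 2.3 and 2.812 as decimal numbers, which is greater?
2.812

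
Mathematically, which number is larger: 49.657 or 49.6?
49.657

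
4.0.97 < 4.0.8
False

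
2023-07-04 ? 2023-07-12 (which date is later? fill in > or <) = <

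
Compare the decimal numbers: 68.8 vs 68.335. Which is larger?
68.8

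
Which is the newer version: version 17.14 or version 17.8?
version 17.14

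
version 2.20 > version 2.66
False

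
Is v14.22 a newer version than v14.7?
Yes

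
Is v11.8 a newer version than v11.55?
No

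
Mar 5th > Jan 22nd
True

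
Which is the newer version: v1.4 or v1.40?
v1.40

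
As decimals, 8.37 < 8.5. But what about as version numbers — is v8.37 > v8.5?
True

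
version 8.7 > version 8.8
False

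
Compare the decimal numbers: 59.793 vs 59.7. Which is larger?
59.793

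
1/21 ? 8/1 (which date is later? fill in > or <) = <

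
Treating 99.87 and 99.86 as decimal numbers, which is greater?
99.87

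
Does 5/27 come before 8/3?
Yes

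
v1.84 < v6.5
True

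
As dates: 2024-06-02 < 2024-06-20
True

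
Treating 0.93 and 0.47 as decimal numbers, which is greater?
0.93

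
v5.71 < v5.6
False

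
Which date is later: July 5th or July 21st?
July 21st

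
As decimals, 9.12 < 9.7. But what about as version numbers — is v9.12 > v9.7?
True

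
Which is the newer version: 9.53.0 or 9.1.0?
9.53.0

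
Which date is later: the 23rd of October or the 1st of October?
the 23rd of October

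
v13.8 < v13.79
True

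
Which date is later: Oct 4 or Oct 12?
Oct 12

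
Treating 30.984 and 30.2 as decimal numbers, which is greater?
30.984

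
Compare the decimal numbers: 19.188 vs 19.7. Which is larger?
19.7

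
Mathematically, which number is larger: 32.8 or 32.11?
32.8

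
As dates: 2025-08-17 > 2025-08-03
True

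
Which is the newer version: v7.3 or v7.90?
v7.90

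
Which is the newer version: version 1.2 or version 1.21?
version 1.21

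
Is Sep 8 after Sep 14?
No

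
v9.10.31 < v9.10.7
False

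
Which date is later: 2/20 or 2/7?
2/20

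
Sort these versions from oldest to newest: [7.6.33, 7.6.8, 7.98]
[7.6.8, 7.6.33, 7.98]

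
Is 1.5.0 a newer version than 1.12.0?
No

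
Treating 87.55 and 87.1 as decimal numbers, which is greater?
87.55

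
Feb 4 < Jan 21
False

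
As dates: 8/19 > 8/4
True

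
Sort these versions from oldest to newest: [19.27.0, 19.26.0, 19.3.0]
[19.3.0, 19.26.0, 19.27.0]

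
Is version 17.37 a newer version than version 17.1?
Yes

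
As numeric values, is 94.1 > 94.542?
False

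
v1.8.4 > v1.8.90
False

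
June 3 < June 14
True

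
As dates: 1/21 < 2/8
True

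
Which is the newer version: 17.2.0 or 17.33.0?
17.33.0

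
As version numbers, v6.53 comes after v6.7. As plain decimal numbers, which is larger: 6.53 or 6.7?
6.7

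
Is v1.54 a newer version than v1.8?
Yes. Version numbers are compared segment by segment as integers, not as decimals: minor version 54 > 8, so v1.54 > v1.8 (even though the decimal 1.54 < 1.8).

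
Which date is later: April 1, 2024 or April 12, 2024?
April 12, 2024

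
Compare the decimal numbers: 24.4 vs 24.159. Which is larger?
24.4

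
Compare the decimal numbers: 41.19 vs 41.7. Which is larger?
41.7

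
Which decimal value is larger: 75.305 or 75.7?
75.7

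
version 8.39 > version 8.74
False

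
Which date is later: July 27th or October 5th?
October 5th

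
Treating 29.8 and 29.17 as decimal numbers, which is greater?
29.8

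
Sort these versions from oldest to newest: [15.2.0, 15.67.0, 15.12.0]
[15.2.0, 15.12.0, 15.67.0]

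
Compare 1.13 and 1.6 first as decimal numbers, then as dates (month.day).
As decimals: 1.13 < 1.6. As dates: 1/13 is later than 1/6 (day 13 > day 6).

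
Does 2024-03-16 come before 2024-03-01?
No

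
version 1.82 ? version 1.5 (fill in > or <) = >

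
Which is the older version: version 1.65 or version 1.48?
version 1.48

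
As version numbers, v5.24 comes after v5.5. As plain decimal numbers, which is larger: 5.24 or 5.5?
5.5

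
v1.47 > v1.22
True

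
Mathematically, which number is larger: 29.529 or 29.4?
29.529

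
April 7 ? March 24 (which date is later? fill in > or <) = >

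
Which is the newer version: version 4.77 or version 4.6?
version 4.77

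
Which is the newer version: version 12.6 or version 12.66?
version 12.66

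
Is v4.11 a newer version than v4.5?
Yes. Version numbers are compared segment by segment as integers, not as decimals: minor version 11 > 5, so v4.11 > v4.5 (even though the decimal 4.11 < 4.5).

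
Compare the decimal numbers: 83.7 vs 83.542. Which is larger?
83.7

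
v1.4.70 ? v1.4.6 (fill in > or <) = >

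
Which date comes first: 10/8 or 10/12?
10/8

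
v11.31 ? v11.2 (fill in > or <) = >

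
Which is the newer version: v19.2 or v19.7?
v19.7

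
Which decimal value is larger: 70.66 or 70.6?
70.66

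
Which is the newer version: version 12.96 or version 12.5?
version 12.96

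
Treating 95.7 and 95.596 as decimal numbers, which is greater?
95.7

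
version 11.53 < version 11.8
False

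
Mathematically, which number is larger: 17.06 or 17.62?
17.62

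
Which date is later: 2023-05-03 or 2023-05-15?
2023-05-15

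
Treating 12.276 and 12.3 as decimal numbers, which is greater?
12.3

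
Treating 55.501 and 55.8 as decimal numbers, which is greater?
55.8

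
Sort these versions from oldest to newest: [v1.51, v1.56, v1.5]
[v1.5, v1.51, v1.56]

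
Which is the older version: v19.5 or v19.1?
v19.1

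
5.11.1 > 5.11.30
False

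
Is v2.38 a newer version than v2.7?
Yes. Version numbers are compared segment by segment as integers, not as decimals: minor version 38 > 7, so v2.38 > v2.7 (even though the decimal 2.38 < 2.7).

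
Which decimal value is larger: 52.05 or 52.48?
52.48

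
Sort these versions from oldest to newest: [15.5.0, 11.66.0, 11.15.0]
[11.15.0, 11.66.0, 15.5.0]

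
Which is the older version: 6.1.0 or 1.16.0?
1.16.0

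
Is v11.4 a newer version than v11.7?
No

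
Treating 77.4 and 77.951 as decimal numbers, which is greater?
77.951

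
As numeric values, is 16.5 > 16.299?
True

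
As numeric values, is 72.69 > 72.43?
True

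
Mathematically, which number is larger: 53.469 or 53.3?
53.469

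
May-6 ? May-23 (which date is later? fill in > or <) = <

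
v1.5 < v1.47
True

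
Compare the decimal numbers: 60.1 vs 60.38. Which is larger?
60.38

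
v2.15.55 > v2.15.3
True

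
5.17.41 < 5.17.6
False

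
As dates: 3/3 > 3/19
False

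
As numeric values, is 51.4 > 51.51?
False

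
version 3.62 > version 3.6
True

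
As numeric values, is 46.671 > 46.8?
False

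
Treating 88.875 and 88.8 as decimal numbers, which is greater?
88.875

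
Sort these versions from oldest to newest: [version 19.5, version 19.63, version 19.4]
[version 19.4, version 19.5, version 19.63]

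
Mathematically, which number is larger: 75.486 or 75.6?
75.6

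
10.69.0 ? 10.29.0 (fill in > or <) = >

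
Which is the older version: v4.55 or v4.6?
v4.6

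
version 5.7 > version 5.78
False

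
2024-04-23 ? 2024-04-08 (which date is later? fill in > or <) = >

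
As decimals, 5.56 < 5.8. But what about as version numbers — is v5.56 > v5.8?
True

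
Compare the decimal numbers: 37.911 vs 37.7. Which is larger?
37.911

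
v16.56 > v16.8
True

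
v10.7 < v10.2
False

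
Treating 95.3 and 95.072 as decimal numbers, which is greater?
95.3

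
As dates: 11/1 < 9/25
False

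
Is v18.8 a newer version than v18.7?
Yes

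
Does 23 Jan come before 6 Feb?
Yes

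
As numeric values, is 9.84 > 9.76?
True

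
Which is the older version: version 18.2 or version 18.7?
version 18.2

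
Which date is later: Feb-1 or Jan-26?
Feb-1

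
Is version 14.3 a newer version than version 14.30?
No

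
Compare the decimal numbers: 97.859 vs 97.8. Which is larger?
97.859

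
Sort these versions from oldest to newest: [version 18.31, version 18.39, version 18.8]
[version 18.8, version 18.31, version 18.39]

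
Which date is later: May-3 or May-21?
May-21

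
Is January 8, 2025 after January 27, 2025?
No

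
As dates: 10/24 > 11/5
False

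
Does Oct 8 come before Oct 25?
Yes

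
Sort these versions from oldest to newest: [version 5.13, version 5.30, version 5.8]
[version 5.8, version 5.13, version 5.30]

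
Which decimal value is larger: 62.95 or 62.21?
62.95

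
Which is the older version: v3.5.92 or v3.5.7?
v3.5.7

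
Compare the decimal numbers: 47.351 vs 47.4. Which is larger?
47.4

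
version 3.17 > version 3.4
True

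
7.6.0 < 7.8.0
True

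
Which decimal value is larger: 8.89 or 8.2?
8.89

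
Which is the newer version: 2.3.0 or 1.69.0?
2.3.0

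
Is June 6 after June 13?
No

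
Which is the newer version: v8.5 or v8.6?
v8.6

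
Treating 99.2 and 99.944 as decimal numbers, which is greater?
99.944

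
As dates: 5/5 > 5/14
False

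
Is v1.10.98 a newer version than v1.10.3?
Yes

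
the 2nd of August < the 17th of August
True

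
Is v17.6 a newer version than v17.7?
No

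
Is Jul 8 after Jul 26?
No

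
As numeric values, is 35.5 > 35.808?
False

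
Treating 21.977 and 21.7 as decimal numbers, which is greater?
21.977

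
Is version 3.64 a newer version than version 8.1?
No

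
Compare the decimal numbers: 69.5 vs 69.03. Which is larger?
69.5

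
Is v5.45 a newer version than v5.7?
Yes. Version numbers are compared segment by segment as integers, not as decimals: minor version 45 > 7, so v5.45 > v5.7 (even though the decimal 5.45 < 5.7).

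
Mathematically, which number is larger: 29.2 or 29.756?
29.756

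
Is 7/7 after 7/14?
No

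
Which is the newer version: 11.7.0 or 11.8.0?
11.8.0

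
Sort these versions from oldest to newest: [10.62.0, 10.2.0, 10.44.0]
[10.2.0, 10.44.0, 10.62.0]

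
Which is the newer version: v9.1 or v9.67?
v9.67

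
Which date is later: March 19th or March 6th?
March 19th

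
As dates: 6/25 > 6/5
True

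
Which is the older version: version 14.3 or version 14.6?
version 14.3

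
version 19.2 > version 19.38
False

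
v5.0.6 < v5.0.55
True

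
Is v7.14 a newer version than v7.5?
Yes. Version numbers are compared segment by segment as integers, not as decimals: minor version 14 > 5, so v7.14 > v7.5 (even though the decimal 7.14 < 7.5).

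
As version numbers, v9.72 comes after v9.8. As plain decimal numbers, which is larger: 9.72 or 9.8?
9.8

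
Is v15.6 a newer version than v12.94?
Yes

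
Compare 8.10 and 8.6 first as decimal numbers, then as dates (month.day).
As decimals: 8.10 < 8.6. As dates: 8/10 is later than 8/6 (day 10 > day 6).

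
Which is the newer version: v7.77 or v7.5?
v7.77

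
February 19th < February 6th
False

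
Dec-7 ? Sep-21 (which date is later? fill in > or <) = >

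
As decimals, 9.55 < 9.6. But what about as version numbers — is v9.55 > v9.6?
True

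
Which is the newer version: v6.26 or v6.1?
v6.26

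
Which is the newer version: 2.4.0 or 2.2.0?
2.4.0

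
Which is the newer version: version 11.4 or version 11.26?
version 11.26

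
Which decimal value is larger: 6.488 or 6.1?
6.488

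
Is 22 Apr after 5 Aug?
No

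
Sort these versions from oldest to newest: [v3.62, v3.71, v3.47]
[v3.47, v3.62, v3.71]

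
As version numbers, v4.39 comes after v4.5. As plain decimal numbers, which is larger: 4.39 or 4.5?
4.5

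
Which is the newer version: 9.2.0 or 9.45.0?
9.45.0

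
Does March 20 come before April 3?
Yes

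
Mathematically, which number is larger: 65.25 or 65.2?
65.25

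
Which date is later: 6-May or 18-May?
18-May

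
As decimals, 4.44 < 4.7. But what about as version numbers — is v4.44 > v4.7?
True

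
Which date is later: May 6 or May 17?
May 17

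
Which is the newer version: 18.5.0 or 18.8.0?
18.8.0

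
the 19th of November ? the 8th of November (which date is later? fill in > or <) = >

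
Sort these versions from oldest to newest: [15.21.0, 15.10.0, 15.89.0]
[15.10.0, 15.21.0, 15.89.0]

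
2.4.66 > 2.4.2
True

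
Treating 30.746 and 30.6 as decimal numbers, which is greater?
30.746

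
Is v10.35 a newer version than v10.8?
Yes. Version numbers are compared segment by segment as integers, not as decimals: minor version 35 > 8, so v10.35 > v10.8 (even though the decimal 10.35 < 10.8).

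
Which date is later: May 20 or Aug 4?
Aug 4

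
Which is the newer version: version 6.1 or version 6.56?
version 6.56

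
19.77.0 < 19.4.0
False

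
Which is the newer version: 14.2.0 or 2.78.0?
14.2.0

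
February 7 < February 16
True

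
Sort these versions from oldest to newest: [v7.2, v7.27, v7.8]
[v7.2, v7.8, v7.27]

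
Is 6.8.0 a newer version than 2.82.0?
Yes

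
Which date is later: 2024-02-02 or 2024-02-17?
2024-02-17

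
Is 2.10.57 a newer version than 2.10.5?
Yes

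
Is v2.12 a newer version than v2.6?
Yes. Version numbers are compared segment by segment as integers, not as decimals: minor version 12 > 6, so v2.12 > v2.6 (even though the decimal 2.12 < 2.6).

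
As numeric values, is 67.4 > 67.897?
False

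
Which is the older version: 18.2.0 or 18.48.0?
18.2.0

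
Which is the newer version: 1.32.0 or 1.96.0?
1.96.0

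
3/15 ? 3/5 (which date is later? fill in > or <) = >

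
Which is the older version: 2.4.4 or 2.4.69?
2.4.4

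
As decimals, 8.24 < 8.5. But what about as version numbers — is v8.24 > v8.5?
True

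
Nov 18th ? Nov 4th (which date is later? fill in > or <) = >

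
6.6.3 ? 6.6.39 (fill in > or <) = <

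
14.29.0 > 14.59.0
False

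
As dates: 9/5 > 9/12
False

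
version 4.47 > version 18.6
False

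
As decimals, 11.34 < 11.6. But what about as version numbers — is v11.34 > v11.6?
True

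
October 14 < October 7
False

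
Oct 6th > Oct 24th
False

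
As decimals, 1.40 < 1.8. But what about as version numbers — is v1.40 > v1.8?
True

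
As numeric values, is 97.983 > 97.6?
True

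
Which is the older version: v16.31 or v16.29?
v16.29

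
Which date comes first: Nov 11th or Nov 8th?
Nov 8th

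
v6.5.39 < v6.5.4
False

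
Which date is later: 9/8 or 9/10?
9/10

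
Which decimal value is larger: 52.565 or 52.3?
52.565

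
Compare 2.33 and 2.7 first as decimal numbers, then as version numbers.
As decimals: 2.33 < 2.7. As versions: v2.33 > v2.7 (minor version 33 > 7).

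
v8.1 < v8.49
True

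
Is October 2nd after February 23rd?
Yes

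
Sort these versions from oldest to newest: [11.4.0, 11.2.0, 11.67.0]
[11.2.0, 11.4.0, 11.67.0]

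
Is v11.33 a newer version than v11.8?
Yes. Version numbers are compared segment by segment as integers, not as decimals: minor version 33 > 8, so v11.33 > v11.8 (even though the decimal 11.33 < 11.8).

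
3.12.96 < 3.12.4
False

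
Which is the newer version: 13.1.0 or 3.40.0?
13.1.0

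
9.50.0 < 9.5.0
False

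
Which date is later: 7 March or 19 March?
19 March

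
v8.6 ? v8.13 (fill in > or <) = <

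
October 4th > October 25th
False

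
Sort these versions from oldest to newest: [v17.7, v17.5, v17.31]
[v17.5, v17.7, v17.31]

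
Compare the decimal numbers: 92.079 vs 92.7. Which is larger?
92.7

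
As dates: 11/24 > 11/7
True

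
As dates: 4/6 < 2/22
False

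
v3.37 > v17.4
False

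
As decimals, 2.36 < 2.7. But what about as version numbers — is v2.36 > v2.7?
True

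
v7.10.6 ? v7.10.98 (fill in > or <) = <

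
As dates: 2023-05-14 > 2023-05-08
True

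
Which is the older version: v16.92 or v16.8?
v16.8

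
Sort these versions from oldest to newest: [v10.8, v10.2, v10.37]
[v10.2, v10.8, v10.37]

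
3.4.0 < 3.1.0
False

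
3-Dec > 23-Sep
True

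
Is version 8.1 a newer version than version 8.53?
No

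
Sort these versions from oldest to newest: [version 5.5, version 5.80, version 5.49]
[version 5.5, version 5.49, version 5.80]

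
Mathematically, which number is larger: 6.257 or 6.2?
6.257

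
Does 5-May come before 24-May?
Yes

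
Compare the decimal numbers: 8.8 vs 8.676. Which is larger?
8.8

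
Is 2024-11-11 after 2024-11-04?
Yes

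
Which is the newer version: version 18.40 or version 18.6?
version 18.40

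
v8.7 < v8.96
True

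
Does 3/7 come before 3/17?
Yes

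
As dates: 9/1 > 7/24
True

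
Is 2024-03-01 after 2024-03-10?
No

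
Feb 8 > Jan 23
True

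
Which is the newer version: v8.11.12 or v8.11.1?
v8.11.12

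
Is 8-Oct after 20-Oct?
No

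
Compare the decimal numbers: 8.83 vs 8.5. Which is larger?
8.83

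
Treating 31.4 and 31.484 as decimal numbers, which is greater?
31.484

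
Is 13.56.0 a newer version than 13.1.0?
Yes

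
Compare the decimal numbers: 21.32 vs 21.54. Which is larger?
21.54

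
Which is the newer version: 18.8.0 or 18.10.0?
18.10.0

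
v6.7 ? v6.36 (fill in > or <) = <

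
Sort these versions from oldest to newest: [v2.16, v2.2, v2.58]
[v2.2, v2.16, v2.58]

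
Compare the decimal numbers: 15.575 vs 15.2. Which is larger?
15.575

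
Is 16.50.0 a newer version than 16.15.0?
Yes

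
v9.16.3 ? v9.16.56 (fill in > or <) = <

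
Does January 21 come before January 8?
No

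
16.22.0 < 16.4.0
False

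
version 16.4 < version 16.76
True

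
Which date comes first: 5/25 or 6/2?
5/25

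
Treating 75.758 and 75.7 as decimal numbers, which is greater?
75.758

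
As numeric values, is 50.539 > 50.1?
True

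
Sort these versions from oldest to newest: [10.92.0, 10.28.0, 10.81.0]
[10.28.0, 10.81.0, 10.92.0]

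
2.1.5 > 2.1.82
False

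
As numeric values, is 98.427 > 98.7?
False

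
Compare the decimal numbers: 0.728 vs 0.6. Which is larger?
0.728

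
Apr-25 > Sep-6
False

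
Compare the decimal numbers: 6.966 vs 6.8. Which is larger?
6.966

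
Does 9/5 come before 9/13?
Yes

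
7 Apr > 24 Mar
True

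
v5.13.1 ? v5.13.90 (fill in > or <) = <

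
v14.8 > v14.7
True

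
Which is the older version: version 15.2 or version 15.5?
version 15.2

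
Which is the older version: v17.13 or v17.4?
v17.4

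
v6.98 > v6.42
True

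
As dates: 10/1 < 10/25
True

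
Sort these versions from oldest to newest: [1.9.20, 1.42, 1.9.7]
[1.9.7, 1.9.20, 1.42]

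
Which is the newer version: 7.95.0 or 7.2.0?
7.95.0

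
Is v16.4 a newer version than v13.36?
Yes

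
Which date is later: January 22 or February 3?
February 3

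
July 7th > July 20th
False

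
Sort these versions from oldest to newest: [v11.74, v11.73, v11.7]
[v11.7, v11.73, v11.74]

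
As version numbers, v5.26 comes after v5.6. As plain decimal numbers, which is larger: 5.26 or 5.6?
5.6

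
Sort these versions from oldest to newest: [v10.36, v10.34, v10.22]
[v10.22, v10.34, v10.36]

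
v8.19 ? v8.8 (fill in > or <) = >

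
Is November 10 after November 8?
Yes. Day 10 comes after day 8 in November — this is a date comparison, not a decimal one (the decimal 11.10 would be smaller than 11.8).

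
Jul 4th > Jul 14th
False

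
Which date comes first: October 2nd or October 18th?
October 2nd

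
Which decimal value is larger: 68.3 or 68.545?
68.545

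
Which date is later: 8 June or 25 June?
25 June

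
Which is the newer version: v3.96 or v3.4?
v3.96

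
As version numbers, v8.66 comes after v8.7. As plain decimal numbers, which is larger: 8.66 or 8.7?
8.7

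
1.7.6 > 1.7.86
False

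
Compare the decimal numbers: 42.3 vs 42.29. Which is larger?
42.3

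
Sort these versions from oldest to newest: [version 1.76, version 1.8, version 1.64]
[version 1.8, version 1.64, version 1.76]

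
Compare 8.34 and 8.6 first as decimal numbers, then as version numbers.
As decimals: 8.34 < 8.6. As versions: v8.34 > v8.6 (minor version 34 > 6).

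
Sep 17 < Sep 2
False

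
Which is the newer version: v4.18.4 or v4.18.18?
v4.18.18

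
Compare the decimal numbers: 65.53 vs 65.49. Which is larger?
65.53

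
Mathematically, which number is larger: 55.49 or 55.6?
55.6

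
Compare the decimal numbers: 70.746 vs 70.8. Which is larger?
70.8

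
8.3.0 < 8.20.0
True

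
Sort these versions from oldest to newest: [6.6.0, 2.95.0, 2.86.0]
[2.86.0, 2.95.0, 6.6.0]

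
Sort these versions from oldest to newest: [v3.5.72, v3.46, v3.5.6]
[v3.5.6, v3.5.72, v3.46]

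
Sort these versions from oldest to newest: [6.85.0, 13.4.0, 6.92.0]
[6.85.0, 6.92.0, 13.4.0]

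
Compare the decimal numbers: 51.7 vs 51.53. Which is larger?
51.7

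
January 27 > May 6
False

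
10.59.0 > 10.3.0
True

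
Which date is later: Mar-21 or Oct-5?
Oct-5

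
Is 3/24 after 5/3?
No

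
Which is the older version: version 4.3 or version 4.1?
version 4.1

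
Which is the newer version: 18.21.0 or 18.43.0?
18.43.0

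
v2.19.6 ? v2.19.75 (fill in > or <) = <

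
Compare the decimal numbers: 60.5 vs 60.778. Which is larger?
60.778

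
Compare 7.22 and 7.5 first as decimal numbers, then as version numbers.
As decimals: 7.22 < 7.5. As versions: v7.22 > v7.5 (minor version 22 > 5).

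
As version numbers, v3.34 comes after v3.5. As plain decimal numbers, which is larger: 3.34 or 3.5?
3.5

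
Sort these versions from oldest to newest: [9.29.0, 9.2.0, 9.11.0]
[9.2.0, 9.11.0, 9.29.0]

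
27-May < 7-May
False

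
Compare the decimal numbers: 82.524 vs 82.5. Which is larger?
82.524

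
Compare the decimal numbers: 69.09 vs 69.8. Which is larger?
69.8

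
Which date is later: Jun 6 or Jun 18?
Jun 18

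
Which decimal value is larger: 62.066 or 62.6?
62.6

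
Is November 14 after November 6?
Yes. Day 14 comes after day 6 in November — this is a date comparison, not a decimal one (the decimal 11.14 would be smaller than 11.6).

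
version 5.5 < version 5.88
True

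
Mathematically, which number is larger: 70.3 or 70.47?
70.47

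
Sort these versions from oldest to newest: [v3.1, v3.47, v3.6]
[v3.1, v3.6, v3.47]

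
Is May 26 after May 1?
Yes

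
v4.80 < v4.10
False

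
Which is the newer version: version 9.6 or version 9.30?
version 9.30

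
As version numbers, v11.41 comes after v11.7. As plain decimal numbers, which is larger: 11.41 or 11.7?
11.7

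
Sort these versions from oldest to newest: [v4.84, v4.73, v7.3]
[v4.73, v4.84, v7.3]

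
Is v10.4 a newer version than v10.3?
Yes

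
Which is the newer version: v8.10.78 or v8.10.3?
v8.10.78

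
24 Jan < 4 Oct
True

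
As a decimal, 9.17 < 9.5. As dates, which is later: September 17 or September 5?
September 17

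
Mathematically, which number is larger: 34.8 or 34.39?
34.8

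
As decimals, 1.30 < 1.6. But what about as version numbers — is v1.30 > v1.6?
True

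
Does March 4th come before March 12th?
Yes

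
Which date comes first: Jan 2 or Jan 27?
Jan 2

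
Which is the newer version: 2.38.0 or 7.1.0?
7.1.0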